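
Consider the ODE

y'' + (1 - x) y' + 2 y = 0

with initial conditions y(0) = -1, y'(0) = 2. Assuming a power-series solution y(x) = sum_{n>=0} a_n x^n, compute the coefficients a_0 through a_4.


Ansatz: y(x) = sum_{n>=0} a_n x^n, so y'(x) = sum_{n>=1} n a_n x^(n-1) and y''(x) = sum_{n>=2} n(n-1) a_n x^(n-2).
Substitute into P(x) y'' + Q(x) y' + R(x) y = 0 with P(x) = 1, Q(x) = 1 - x, R(x) = 2, and match powers of x.
Initial conditions: a_0 = -1, a_1 = 2.
Setting the coefficient of each power of x to zero and solving order by order (substituting the coefficients already found):
  x^0: 2 a_2 + a_1 + 2 a_0 = 0  ->  2 a_2 = -a_1 - 2 a_0 = 0  ->  a_2 = 0
  x^1: 6 a_3 + 2 a_2 + a_1 = 0  ->  6 a_3 = -2 a_2 - a_1 = -2  ->  a_3 = -1/3
  x^2: 12 a_4 + 3 a_3 = 0  ->  12 a_4 = -3 a_3 = 1  ->  a_4 = 1/12
Truncated series: y(x) = -1 + 2 x - (1/3) x^3 + (1/12) x^4 + O(x^5).

a_0 = -1; a_1 = 2; a_2 = 0; a_3 = -1/3; a_4 = 1/12


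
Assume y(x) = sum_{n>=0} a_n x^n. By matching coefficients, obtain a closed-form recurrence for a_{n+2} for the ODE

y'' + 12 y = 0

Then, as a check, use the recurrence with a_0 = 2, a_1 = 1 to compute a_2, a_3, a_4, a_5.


Substitute y = sum_n a_n x^n into y'' + (const) y = 0.
y''(x) = sum_{n>=0} (n+2)(n+1) a_{n+2} x^n.
The ODE becomes sum_n [(n+2)(n+1) a_{n+2} + 12 a_n] x^n = 0.
Setting each coefficient to zero gives the recurrence:
  (n+2)(n+1) a_{n+2} + 12 a_n = 0,
  a_{n+2} = -12 / ((n+1)(n+2)) a_n.

Check with a_0 = 2, a_1 = 1 (apply the recurrence for n = 0, 1, 2, 3): a_0 = 2, a_1 = 1, a_2 = -12, a_3 = -2, a_4 = 12, a_5 = 6/5.

a_{n+2} = -12/((n+1)(n+2)) * a_n; check: a_0 = 2, a_1 = 1, a_2 = -12, a_3 = -2, a_4 = 12, a_5 = 6/5


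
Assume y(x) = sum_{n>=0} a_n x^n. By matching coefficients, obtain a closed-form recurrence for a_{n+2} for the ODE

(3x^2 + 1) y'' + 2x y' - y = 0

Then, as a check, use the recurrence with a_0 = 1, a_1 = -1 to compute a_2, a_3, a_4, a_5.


Substitute y = sum_n a_n x^n.
(1 + 3 x^2) y'' contributes (n+2)(n+1) a_{n+2} + 3 n(n-1) a_n at x^n.
2 x y'(x) contributes 2 n a_n at x^n.
-y(x) contributes -1 a_n at x^n.
Matching x^n: (n+2)(n+1) a_{n+2} + (3 n(n-1) + 2 n - 1) a_n = 0.
Thus a_{n+2} = (-3 n(n-1) - 2 n + 1) / ((n+1)(n+2)) * a_n.

Check with a_0 = 1, a_1 = -1 (apply the recurrence for n = 0, 1, 2, 3): a_0 = 1, a_1 = -1, a_2 = 1/2, a_3 = 1/6, a_4 = -3/8, a_5 = -23/120.

a_(n+2) = (-3 n(n-1) - 2 n + 1) / ((n+1)(n+2)) * a_n; check: a_0 = 1, a_1 = -1, a_2 = 1/2, a_3 = 1/6, a_4 = -3/8, a_5 = -23/120


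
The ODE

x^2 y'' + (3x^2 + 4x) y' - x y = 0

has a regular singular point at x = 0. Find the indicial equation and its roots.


Divide by x^2 to reach normal form y'' + P_1(x) y' + P_2(x) y = 0 with P_1(x) = 3 + 4/x and P_2(x) = -1/x.
x = 0 is a singular point because the y'-coefficient 3 + 4/x has a pole at x = 0 and the y-coefficient -1/x has a pole at x = 0.
It is a regular singular point because x P_1(x) = p(x) = 3x + 4 and x^2 P_2(x) = q(x) = -x are polynomials, hence analytic at x = 0.
p(0) = 4,  q(0) = 0.
Indicial equation: r(r-1) + p(0) r + q(0) = 0, i.e. r^2 + (p(0) - 1) r + q(0) = 0, i.e. r^2 + 3 r = 0.
Discriminant: (3)^2 - 4(0) = 9, so r = (-3 ± 3)/2.
Solving: r_1 = 0, r_2 = -3.

indicial: r^2 + 3 r = 0; roots r_1 = 0, r_2 = -3


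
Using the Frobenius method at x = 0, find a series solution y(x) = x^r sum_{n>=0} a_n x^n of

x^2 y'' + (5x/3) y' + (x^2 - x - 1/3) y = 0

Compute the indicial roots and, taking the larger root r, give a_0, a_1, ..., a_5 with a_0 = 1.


Write in Frobenius form y'' + (p(x)/x) y' + (q(x)/x^2) y = 0:
  p(x) = 5/3,  q(x) = x^2 - x - 1/3.
Indicial equation: r(r-1) + (5/3) r + (-1/3) = 0 -> roots r_1 = 1/3, r_2 = -1.
Take r = r_1 = 1/3. Let y(x) = x^r sum_{n>=0} a_n x^n with a_0 = 1.
Substitute y = x^r sum a_n x^n and match x^{r+n}. The recurrence is
  D(n) a_n - 1 a_{n-1} + 1 a_{n-2} = 0,  where D(n) = (r+n)(r+n-1) + (5/3)(r+n) + (-1/3).
  a_n = [1 a_{n-1} - 1 a_{n-2}] / D(n).
Since the indicial polynomial factors as (r - r_1)(r - r_2), D(n) = (r_1 + n - r_1)(r_1 + n - r_2) = n(n + 4/3).
Evaluating step by step (a_0 = 1):
  n = 1: D(1) = 1(1 + 4/3) = 7/3; numerator = 1(1) = 1; a_1 = (1)/(7/3) = 3/7
  n = 2: D(2) = 2(2 + 4/3) = 20/3; numerator = 1(3/7) - 1(1) = -4/7; a_2 = (-4/7)/(20/3) = -3/35
  n = 3: D(3) = 3(3 + 4/3) = 13; numerator = 1(-3/35) - 1(3/7) = -18/35; a_3 = (-18/35)/(13) = -18/455
  n = 4: D(4) = 4(4 + 4/3) = 64/3; numerator = 1(-18/455) - 1(-3/35) = 3/65; a_4 = (3/65)/(64/3) = 9/4160
  n = 5: D(5) = 5(5 + 4/3) = 95/3; numerator = 1(9/4160) - 1(-18/455) = 243/5824; a_5 = (243/5824)/(95/3) = 729/553280

r = 1/3; a_0 = 1; a_1 = 3/7; a_2 = -3/35; a_3 = -18/455; a_4 = 9/4160; a_5 = 729/553280


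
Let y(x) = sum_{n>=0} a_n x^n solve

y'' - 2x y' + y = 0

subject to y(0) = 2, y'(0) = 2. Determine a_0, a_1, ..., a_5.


Ansatz: y(x) = sum_{n>=0} a_n x^n, so y'(x) = sum_{n>=1} n a_n x^(n-1) and y''(x) = sum_{n>=2} n(n-1) a_n x^(n-2).
Substitute into P(x) y'' + Q(x) y' + R(x) y = 0 with P(x) = 1, Q(x) = -2x, R(x) = 1, and match powers of x.
Initial conditions: a_0 = 2, a_1 = 2.
Setting the coefficient of each power of x to zero and solving order by order (substituting the coefficients already found):
  x^0: 2 a_2 + a_0 = 0  ->  2 a_2 = -a_0 = -2  ->  a_2 = -1
  x^1: 6 a_3 - a_1 = 0  ->  6 a_3 = a_1 = 2  ->  a_3 = 1/3
  x^2: 12 a_4 - 3 a_2 = 0  ->  12 a_4 = 3 a_2 = -3  ->  a_4 = -1/4
  x^3: 20 a_5 - 5 a_3 = 0  ->  20 a_5 = 5 a_3 = 5/3  ->  a_5 = 1/12
Truncated series: y(x) = 2 + 2 x - x^2 + (1/3) x^3 - (1/4) x^4 + (1/12) x^5 + O(x^6).

a_0 = 2; a_1 = 2; a_2 = -1; a_3 = 1/3; a_4 = -1/4; a_5 = 1/12


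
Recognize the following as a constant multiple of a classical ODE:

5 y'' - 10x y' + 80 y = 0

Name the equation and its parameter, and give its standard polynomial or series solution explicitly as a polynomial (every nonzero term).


All three coefficients share the factor 5; dividing through by 5 gives  y'' - 2x y' + 16 y = 0.
This matches the Hermite equation y'' - 2x y' + 2n y = 0 with 2n = 16, so n = 8; the polynomial solution is H_8(x).
With y = sum_k a_k x^k, matching x^k gives (k+2)(k+1) a_{k+2} = 2(k - n) a_k = 2(k - 8) a_k. The right side vanishes at k = 8, so the series with the parity of 8 terminates at degree 8.
Standard normalization: leading coefficient of H_n is 2^n, so a_8 = 2^8 = 256. Work downward with a_k = (k+1)(k+2) a_{k+2} / (2(k - n)):
  a_6 = (7)(8)(256) / (2(6 - 8)) = 14336/(-4) = -3584
  a_4 = (5)(6)(-3584) / (2(4 - 8)) = -107520/(-8) = 13440
  a_2 = (3)(4)(13440) / (2(2 - 8)) = 161280/(-12) = -13440
  a_0 = (1)(2)(-13440) / (2(0 - 8)) = -26880/(-16) = 1680
Hence H_8(x) = 256 x^8 - 3584 x^6 + 13440 x^4 - 13440 x^2 + 1680.

H_8(x); series = 256 x^8 - 3584 x^6 + 13440 x^4 - 13440 x^2 + 1680


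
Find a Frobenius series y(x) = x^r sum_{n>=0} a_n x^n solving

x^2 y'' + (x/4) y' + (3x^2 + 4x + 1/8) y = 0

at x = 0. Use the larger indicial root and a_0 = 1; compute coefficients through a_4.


Write in Frobenius form y'' + (p(x)/x) y' + (q(x)/x^2) y = 0:
  p(x) = 1/4,  q(x) = 3x^2 + 4x + 1/8.
Indicial equation: r(r-1) + (1/4) r + (1/8) = 0 -> roots r_1 = 1/2, r_2 = 1/4.
Take r = r_1 = 1/2. Let y(x) = x^r sum_{n>=0} a_n x^n with a_0 = 1.
Substitute y = x^r sum a_n x^n and match x^{r+n}. The recurrence is
  D(n) a_n + 4 a_{n-1} + 3 a_{n-2} = 0,  where D(n) = (r+n)(r+n-1) + (1/4)(r+n) + (1/8).
  a_n = [-4 a_{n-1} - 3 a_{n-2}] / D(n).
Since the indicial polynomial factors as (r - r_1)(r - r_2), D(n) = (r_1 + n - r_1)(r_1 + n - r_2) = n(n + 1/4).
Evaluating step by step (a_0 = 1):
  n = 1: D(1) = 1(1 + 1/4) = 5/4; numerator = -4(1) = -4; a_1 = (-4)/(5/4) = -16/5
  n = 2: D(2) = 2(2 + 1/4) = 9/2; numerator = -4(-16/5) - 3(1) = 49/5; a_2 = (49/5)/(9/2) = 98/45
  n = 3: D(3) = 3(3 + 1/4) = 39/4; numerator = -4(98/45) - 3(-16/5) = 8/9; a_3 = (8/9)/(39/4) = 32/351
  n = 4: D(4) = 4(4 + 1/4) = 17; numerator = -4(32/351) - 3(98/45) = -12106/1755; a_4 = (-12106/1755)/(17) = -12106/29835

r = 1/2; a_0 = 1; a_1 = -16/5; a_2 = 98/45; a_3 = 32/351; a_4 = -12106/29835


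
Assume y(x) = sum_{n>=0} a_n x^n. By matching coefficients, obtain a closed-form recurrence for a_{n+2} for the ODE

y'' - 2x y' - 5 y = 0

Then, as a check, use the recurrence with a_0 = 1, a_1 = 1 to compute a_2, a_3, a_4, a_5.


Substitute y = sum_n a_n x^n.
y''(x) has coefficient (n+2)(n+1) a_{n+2} at x^n;
-2 x y'(x) has coefficient -2 n a_n at x^n (shift);
-5 y(x) has coefficient -5 a_n at x^n.
Matching x^n: (n+2)(n+1) a_{n+2} + (-2n - 5) a_n = 0.
Thus a_{n+2} = (2n + 5) / ((n+1)(n+2)) * a_n.

Check with a_0 = 1, a_1 = 1 (apply the recurrence for n = 0, 1, 2, 3): a_0 = 1, a_1 = 1, a_2 = 5/2, a_3 = 7/6, a_4 = 15/8, a_5 = 77/120.

a_(n+2) = (2n + 5) / ((n+1)(n+2)) * a_n; check: a_0 = 1, a_1 = 1, a_2 = 5/2, a_3 = 7/6, a_4 = 15/8, a_5 = 77/120


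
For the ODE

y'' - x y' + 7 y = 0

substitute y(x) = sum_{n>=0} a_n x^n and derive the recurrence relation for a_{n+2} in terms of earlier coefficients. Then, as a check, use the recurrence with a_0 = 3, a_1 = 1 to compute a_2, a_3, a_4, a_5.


Substitute y = sum_n a_n x^n.
y''(x) has coefficient (n+2)(n+1) a_{n+2} at x^n;
-x y'(x) has coefficient -n a_n at x^n (shift);
7 y(x) has coefficient 7 a_n at x^n.
Matching x^n: (n+2)(n+1) a_{n+2} + (-n + 7) a_n = 0.
Thus a_{n+2} = (n - 7) / ((n+1)(n+2)) * a_n.

Check with a_0 = 3, a_1 = 1 (apply the recurrence for n = 0, 1, 2, 3): a_0 = 3, a_1 = 1, a_2 = -21/2, a_3 = -1, a_4 = 35/8, a_5 = 1/5.

a_(n+2) = (n - 7) / ((n+1)(n+2)) * a_n; check: a_0 = 3, a_1 = 1, a_2 = -21/2, a_3 = -1, a_4 = 35/8, a_5 = 1/5


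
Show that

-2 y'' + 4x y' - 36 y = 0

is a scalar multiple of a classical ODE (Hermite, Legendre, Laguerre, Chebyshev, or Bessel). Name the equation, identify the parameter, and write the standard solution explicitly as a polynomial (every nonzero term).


All three coefficients share the factor -2; dividing through by -2 gives  y'' - 2x y' + 18 y = 0.
This matches the Hermite equation y'' - 2x y' + 2n y = 0 with 2n = 18, so n = 9; the polynomial solution is H_9(x).
With y = sum_k a_k x^k, matching x^k gives (k+2)(k+1) a_{k+2} = 2(k - n) a_k = 2(k - 9) a_k. The right side vanishes at k = 9, so the series with the parity of 9 terminates at degree 9.
Standard normalization: leading coefficient of H_n is 2^n, so a_9 = 2^9 = 512. Work downward with a_k = (k+1)(k+2) a_{k+2} / (2(k - n)):
  a_7 = (8)(9)(512) / (2(7 - 9)) = 36864/(-4) = -9216
  a_5 = (6)(7)(-9216) / (2(5 - 9)) = -387072/(-8) = 48384
  a_3 = (4)(5)(48384) / (2(3 - 9)) = 967680/(-12) = -80640
  a_1 = (2)(3)(-80640) / (2(1 - 9)) = -483840/(-16) = 30240
Hence H_9(x) = 512 x^9 - 9216 x^7 + 48384 x^5 - 80640 x^3 + 30240 x.

H_9(x); series = 512 x^9 - 9216 x^7 + 48384 x^5 - 80640 x^3 + 30240 x


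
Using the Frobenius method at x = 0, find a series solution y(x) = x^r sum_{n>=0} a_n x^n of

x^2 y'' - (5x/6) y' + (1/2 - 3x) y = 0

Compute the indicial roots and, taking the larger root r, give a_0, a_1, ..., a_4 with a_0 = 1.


Write in Frobenius form y'' + (p(x)/x) y' + (q(x)/x^2) y = 0:
  p(x) = -5/6,  q(x) = 1/2 - 3x.
Indicial equation: r(r-1) + (-5/6) r + (1/2) = 0 -> roots r_1 = 3/2, r_2 = 1/3.
Take r = r_1 = 3/2. Let y(x) = x^r sum_{n>=0} a_n x^n with a_0 = 1.
Substitute y = x^r sum a_n x^n and match x^{r+n}. The recurrence is
  D(n) a_n - 3 a_{n-1} = 0,  where D(n) = (r+n)(r+n-1) + (-5/6)(r+n) + (1/2).
  a_n = 3 / D(n) * a_{n-1}.
Since the indicial polynomial factors as (r - r_1)(r - r_2), D(n) = (r_1 + n - r_1)(r_1 + n - r_2) = n(n + 7/6).
Evaluating step by step (a_0 = 1):
  n = 1: D(1) = 1(1 + 7/6) = 13/6; numerator = 3(1) = 3; a_1 = (3)/(13/6) = 18/13
  n = 2: D(2) = 2(2 + 7/6) = 19/3; numerator = 3(18/13) = 54/13; a_2 = (54/13)/(19/3) = 162/247
  n = 3: D(3) = 3(3 + 7/6) = 25/2; numerator = 3(162/247) = 486/247; a_3 = (486/247)/(25/2) = 972/6175
  n = 4: D(4) = 4(4 + 7/6) = 62/3; numerator = 3(972/6175) = 2916/6175; a_4 = (2916/6175)/(62/3) = 4374/191425

r = 3/2; a_0 = 1; a_1 = 18/13; a_2 = 162/247; a_3 = 972/6175; a_4 = 4374/191425


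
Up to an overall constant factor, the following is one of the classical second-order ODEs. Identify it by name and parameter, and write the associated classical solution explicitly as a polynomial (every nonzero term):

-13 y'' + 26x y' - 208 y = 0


All three coefficients share the factor -13; dividing through by -13 gives  y'' - 2x y' + 16 y = 0.
This matches the Hermite equation y'' - 2x y' + 2n y = 0 with 2n = 16, so n = 8; the polynomial solution is H_8(x).
With y = sum_k a_k x^k, matching x^k gives (k+2)(k+1) a_{k+2} = 2(k - n) a_k = 2(k - 8) a_k. The right side vanishes at k = 8, so the series with the parity of 8 terminates at degree 8.
Standard normalization: leading coefficient of H_n is 2^n, so a_8 = 2^8 = 256. Work downward with a_k = (k+1)(k+2) a_{k+2} / (2(k - n)):
  a_6 = (7)(8)(256) / (2(6 - 8)) = 14336/(-4) = -3584
  a_4 = (5)(6)(-3584) / (2(4 - 8)) = -107520/(-8) = 13440
  a_2 = (3)(4)(13440) / (2(2 - 8)) = 161280/(-12) = -13440
  a_0 = (1)(2)(-13440) / (2(0 - 8)) = -26880/(-16) = 1680
Hence H_8(x) = 256 x^8 - 3584 x^6 + 13440 x^4 - 13440 x^2 + 1680.

H_8(x); series = 256 x^8 - 3584 x^6 + 13440 x^4 - 13440 x^2 + 1680


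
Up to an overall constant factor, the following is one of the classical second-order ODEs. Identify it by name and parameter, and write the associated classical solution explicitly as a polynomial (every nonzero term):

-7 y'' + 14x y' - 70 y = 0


All three coefficients share the factor -7; dividing through by -7 gives  y'' - 2x y' + 10 y = 0.
This matches the Hermite equation y'' - 2x y' + 2n y = 0 with 2n = 10, so n = 5; the polynomial solution is H_5(x).
With y = sum_k a_k x^k, matching x^k gives (k+2)(k+1) a_{k+2} = 2(k - n) a_k = 2(k - 5) a_k. The right side vanishes at k = 5, so the series with the parity of 5 terminates at degree 5.
Standard normalization: leading coefficient of H_n is 2^n, so a_5 = 2^5 = 32. Work downward with a_k = (k+1)(k+2) a_{k+2} / (2(k - n)):
  a_3 = (4)(5)(32) / (2(3 - 5)) = 640/(-4) = -160
  a_1 = (2)(3)(-160) / (2(1 - 5)) = -960/(-8) = 120
Hence H_5(x) = 32 x^5 - 160 x^3 + 120 x.

H_5(x); series = 32 x^5 - 160 x^3 + 120 x


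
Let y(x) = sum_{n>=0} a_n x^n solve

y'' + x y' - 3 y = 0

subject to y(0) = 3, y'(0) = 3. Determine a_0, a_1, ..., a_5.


Ansatz: y(x) = sum_{n>=0} a_n x^n, so y'(x) = sum_{n>=1} n a_n x^(n-1) and y''(x) = sum_{n>=2} n(n-1) a_n x^(n-2).
Substitute into P(x) y'' + Q(x) y' + R(x) y = 0 with P(x) = 1, Q(x) = x, R(x) = -3, and match powers of x.
Initial conditions: a_0 = 3, a_1 = 3.
Setting the coefficient of each power of x to zero and solving order by order (substituting the coefficients already found):
  x^0: 2 a_2 - 3 a_0 = 0  ->  2 a_2 = 3 a_0 = 9  ->  a_2 = 9/2
  x^1: 6 a_3 - 2 a_1 = 0  ->  6 a_3 = 2 a_1 = 6  ->  a_3 = 1
  x^2: 12 a_4 - a_2 = 0  ->  12 a_4 = a_2 = 9/2  ->  a_4 = 3/8
  x^3: 20 a_5 = 0  ->  a_5 = 0
Truncated series: y(x) = 3 + 3 x + (9/2) x^2 + x^3 + (3/8) x^4 + O(x^6).

a_0 = 3; a_1 = 3; a_2 = 9/2; a_3 = 1; a_4 = 3/8; a_5 = 0


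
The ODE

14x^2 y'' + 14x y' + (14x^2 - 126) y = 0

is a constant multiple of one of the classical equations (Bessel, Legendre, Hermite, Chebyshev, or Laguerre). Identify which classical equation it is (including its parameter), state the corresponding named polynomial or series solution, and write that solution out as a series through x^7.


All three coefficients share the factor 14; dividing through by 14 gives  x^2 y'' + x y' + (x^2 - 9) y = 0.
This matches the Bessel equation x^2 y'' + x y' + (x^2 - nu^2) y = 0 with nu^2 = 9, so nu = 3; the solution bounded at x = 0 is J_3(x).
Frobenius at x = 0: indicial roots ±nu; for r = nu the recurrence k(k + 2nu) c_k = -c_{k-2} gives the standard series J_nu(x) = sum_{k>=0} (-1)^k / (k! (k+nu)!) (x/2)^(2k+nu). Evaluate the first 3 terms:
  k = 0: (-1)^0 / (0! * 3! * 2^3) x^3 = 1/(1*6*8) x^3 = (1/48) x^3
  k = 1: (-1)^1 / (1! * 4! * 2^5) x^5 = -1/(1*24*32) x^5 = (-1/768) x^5
  k = 2: (-1)^2 / (2! * 5! * 2^7) x^7 = 1/(2*120*128) x^7 = (1/30720) x^7
Hence J_3(x) = x^7/30720 - x^5/768 + x^3/48 + ....

J_3(x); series = x^7/30720 - x^5/768 + x^3/48


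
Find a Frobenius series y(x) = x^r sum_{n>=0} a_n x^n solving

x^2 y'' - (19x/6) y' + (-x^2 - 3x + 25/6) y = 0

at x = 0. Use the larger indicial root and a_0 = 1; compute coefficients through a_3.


Write in Frobenius form y'' + (p(x)/x) y' + (q(x)/x^2) y = 0:
  p(x) = -19/6,  q(x) = -x^2 - 3x + 25/6.
Indicial equation: r(r-1) + (-19/6) r + (25/6) = 0 -> roots r_1 = 5/2, r_2 = 5/3.
Take r = r_1 = 5/2. Let y(x) = x^r sum_{n>=0} a_n x^n with a_0 = 1.
Substitute y = x^r sum a_n x^n and match x^{r+n}. The recurrence is
  D(n) a_n - 3 a_{n-1} - 1 a_{n-2} = 0,  where D(n) = (r+n)(r+n-1) + (-19/6)(r+n) + (25/6).
  a_n = [3 a_{n-1} + 1 a_{n-2}] / D(n).
Since the indicial polynomial factors as (r - r_1)(r - r_2), D(n) = (r_1 + n - r_1)(r_1 + n - r_2) = n(n + 5/6).
Evaluating step by step (a_0 = 1):
  n = 1: D(1) = 1(1 + 5/6) = 11/6; numerator = 3(1) = 3; a_1 = (3)/(11/6) = 18/11
  n = 2: D(2) = 2(2 + 5/6) = 17/3; numerator = 3(18/11) + 1(1) = 65/11; a_2 = (65/11)/(17/3) = 195/187
  n = 3: D(3) = 3(3 + 5/6) = 23/2; numerator = 3(195/187) + 1(18/11) = 81/17; a_3 = (81/17)/(23/2) = 162/391

r = 5/2; a_0 = 1; a_1 = 18/11; a_2 = 195/187; a_3 = 162/391


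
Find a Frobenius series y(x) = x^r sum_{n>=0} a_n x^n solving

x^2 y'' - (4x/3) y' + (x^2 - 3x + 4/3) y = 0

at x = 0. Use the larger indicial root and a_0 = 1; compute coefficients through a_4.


Write in Frobenius form y'' + (p(x)/x) y' + (q(x)/x^2) y = 0:
  p(x) = -4/3,  q(x) = x^2 - 3x + 4/3.
Indicial equation: r(r-1) + (-4/3) r + (4/3) = 0 -> roots r_1 = 4/3, r_2 = 1.
Take r = r_1 = 4/3. Let y(x) = x^r sum_{n>=0} a_n x^n with a_0 = 1.
Substitute y = x^r sum a_n x^n and match x^{r+n}. The recurrence is
  D(n) a_n - 3 a_{n-1} + 1 a_{n-2} = 0,  where D(n) = (r+n)(r+n-1) + (-4/3)(r+n) + (4/3).
  a_n = [3 a_{n-1} - 1 a_{n-2}] / D(n).
Since the indicial polynomial factors as (r - r_1)(r - r_2), D(n) = (r_1 + n - r_1)(r_1 + n - r_2) = n(n + 1/3).
Evaluating step by step (a_0 = 1):
  n = 1: D(1) = 1(1 + 1/3) = 4/3; numerator = 3(1) = 3; a_1 = (3)/(4/3) = 9/4
  n = 2: D(2) = 2(2 + 1/3) = 14/3; numerator = 3(9/4) - 1(1) = 23/4; a_2 = (23/4)/(14/3) = 69/56
  n = 3: D(3) = 3(3 + 1/3) = 10; numerator = 3(69/56) - 1(9/4) = 81/56; a_3 = (81/56)/(10) = 81/560
  n = 4: D(4) = 4(4 + 1/3) = 52/3; numerator = 3(81/560) - 1(69/56) = -447/560; a_4 = (-447/560)/(52/3) = -1341/29120

r = 4/3; a_0 = 1; a_1 = 9/4; a_2 = 69/56; a_3 = 81/560; a_4 = -1341/29120


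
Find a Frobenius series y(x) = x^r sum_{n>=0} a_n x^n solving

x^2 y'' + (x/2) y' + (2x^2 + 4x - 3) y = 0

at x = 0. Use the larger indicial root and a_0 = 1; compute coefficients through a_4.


Write in Frobenius form y'' + (p(x)/x) y' + (q(x)/x^2) y = 0:
  p(x) = 1/2,  q(x) = 2x^2 + 4x - 3.
Indicial equation: r(r-1) + (1/2) r + (-3) = 0 -> roots r_1 = 2, r_2 = -3/2.
Take r = r_1 = 2. Let y(x) = x^r sum_{n>=0} a_n x^n with a_0 = 1.
Substitute y = x^r sum a_n x^n and match x^{r+n}. The recurrence is
  D(n) a_n + 4 a_{n-1} + 2 a_{n-2} = 0,  where D(n) = (r+n)(r+n-1) + (1/2)(r+n) + (-3).
  a_n = [-4 a_{n-1} - 2 a_{n-2}] / D(n).
Since the indicial polynomial factors as (r - r_1)(r - r_2), D(n) = (r_1 + n - r_1)(r_1 + n - r_2) = n(n + 7/2).
Evaluating step by step (a_0 = 1):
  n = 1: D(1) = 1(1 + 7/2) = 9/2; numerator = -4(1) = -4; a_1 = (-4)/(9/2) = -8/9
  n = 2: D(2) = 2(2 + 7/2) = 11; numerator = -4(-8/9) - 2(1) = 14/9; a_2 = (14/9)/(11) = 14/99
  n = 3: D(3) = 3(3 + 7/2) = 39/2; numerator = -4(14/99) - 2(-8/9) = 40/33; a_3 = (40/33)/(39/2) = 80/1287
  n = 4: D(4) = 4(4 + 7/2) = 30; numerator = -4(80/1287) - 2(14/99) = -76/143; a_4 = (-76/143)/(30) = -38/2145

r = 2; a_0 = 1; a_1 = -8/9; a_2 = 14/99; a_3 = 80/1287; a_4 = -38/2145


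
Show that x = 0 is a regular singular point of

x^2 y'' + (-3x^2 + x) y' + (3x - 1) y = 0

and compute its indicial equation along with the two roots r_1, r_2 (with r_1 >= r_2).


Divide by x^2 to reach normal form y'' + P_1(x) y' + P_2(x) y = 0 with P_1(x) = -3 + 1/x and P_2(x) = 3/x - 1/x^2.
x = 0 is a singular point because the y'-coefficient -3 + 1/x has a pole at x = 0 and the y-coefficient 3/x - 1/x^2 has a pole at x = 0.
It is a regular singular point because x P_1(x) = p(x) = 1 - 3x and x^2 P_2(x) = q(x) = 3x - 1 are polynomials, hence analytic at x = 0.
p(0) = 1,  q(0) = -1.
Indicial equation: r(r-1) + p(0) r + q(0) = 0, i.e. r^2 + (p(0) - 1) r + q(0) = 0, i.e. r^2 - 1 = 0.
Discriminant: (0)^2 - 4(-1) = 4, so r = (0 ± 2)/2.
Solving: r_1 = 1, r_2 = -1.

indicial: r^2 - 1 = 0; roots r_1 = 1, r_2 = -1


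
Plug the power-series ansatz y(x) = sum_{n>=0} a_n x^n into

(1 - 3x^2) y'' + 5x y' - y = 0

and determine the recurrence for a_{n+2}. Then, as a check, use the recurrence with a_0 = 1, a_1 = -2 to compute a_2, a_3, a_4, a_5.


Substitute y = sum_n a_n x^n.
(1 - 3 x^2) y'' contributes (n+2)(n+1) a_{n+2} - 3 n(n-1) a_n at x^n.
5 x y'(x) contributes 5 n a_n at x^n.
-y(x) contributes -1 a_n at x^n.
Matching x^n: (n+2)(n+1) a_{n+2} + (-3 n(n-1) + 5 n - 1) a_n = 0.
Thus a_{n+2} = (3 n(n-1) - 5 n + 1) / ((n+1)(n+2)) * a_n.

Check with a_0 = 1, a_1 = -2 (apply the recurrence for n = 0, 1, 2, 3): a_0 = 1, a_1 = -2, a_2 = 1/2, a_3 = 4/3, a_4 = -1/8, a_5 = 4/15.

a_(n+2) = (3 n(n-1) - 5 n + 1) / ((n+1)(n+2)) * a_n; check: a_0 = 1, a_1 = -2, a_2 = 1/2, a_3 = 4/3, a_4 = -1/8, a_5 = 4/15


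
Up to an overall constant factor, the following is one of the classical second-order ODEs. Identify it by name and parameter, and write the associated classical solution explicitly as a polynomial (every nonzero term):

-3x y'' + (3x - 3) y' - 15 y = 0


All three coefficients share the factor -3; dividing through by -3 gives  x y'' + (1 - x) y' + 5 y = 0.
This matches the Laguerre equation x y'' + (1 - x) y' + n y = 0 with n = 5; the polynomial solution is L_5(x).
With y = sum_k a_k x^k, matching x^k gives (k+1)k a_{k+1} + (k+1) a_{k+1} - k a_k + n a_k = 0, i.e. (k+1)^2 a_{k+1} = (k - n) a_k = (k - 5) a_k. The right side vanishes at k = 5, so the series terminates at degree 5.
Standard normalization L_n(0) = 1 gives a_0 = 1. Work upward with a_{k+1} = (k - 5) a_k / (k+1)^2:
  a_1 = (0 - 5)(1) / 1^2 = -5/1 = -5
  a_2 = (1 - 5)(-5) / 2^2 = 20/4 = 5
  a_3 = (2 - 5)(5) / 3^2 = -15/9 = -5/3
  a_4 = (3 - 5)(-5/3) / 4^2 = (10/3)/16 = 5/24
  a_5 = (4 - 5)(5/24) / 5^2 = (-5/24)/25 = -1/120
Hence L_5(x) = -x^5/120 + 5 x^4/24 - 5 x^3/3 + 5 x^2 - 5 x + 1.

L_5(x); series = -x^5/120 + 5 x^4/24 - 5 x^3/3 + 5 x^2 - 5 x + 1


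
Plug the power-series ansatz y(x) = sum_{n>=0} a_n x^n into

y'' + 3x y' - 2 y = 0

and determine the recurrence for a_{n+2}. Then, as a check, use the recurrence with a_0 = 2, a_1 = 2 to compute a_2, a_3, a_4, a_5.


Substitute y = sum_n a_n x^n.
y''(x) has coefficient (n+2)(n+1) a_{n+2} at x^n;
3 x y'(x) has coefficient 3 n a_n at x^n (shift);
-2 y(x) has coefficient -2 a_n at x^n.
Matching x^n: (n+2)(n+1) a_{n+2} + (3n - 2) a_n = 0.
Thus a_{n+2} = (-3n + 2) / ((n+1)(n+2)) * a_n.

Check with a_0 = 2, a_1 = 2 (apply the recurrence for n = 0, 1, 2, 3): a_0 = 2, a_1 = 2, a_2 = 2, a_3 = -1/3, a_4 = -2/3, a_5 = 7/60.

a_(n+2) = (-3n + 2) / ((n+1)(n+2)) * a_n; check: a_0 = 2, a_1 = 2, a_2 = 2, a_3 = -1/3, a_4 = -2/3, a_5 = 7/60


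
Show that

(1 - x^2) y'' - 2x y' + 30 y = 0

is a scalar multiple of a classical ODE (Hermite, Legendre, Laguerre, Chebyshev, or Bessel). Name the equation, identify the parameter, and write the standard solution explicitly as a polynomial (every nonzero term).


The equation is already in a standard form:  (1 - x^2) y'' - 2x y' + 30 y = 0.
This matches the Legendre equation (1 - x^2) y'' - 2x y' + n(n+1) y = 0 (note the -2x y' term) with n(n+1) = 30, so n = 5; the polynomial solution is P_5(x).
With y = sum_k a_k x^k, matching x^k gives (k+2)(k+1) a_{k+2} = [k(k+1) - n(n+1)] a_k = (k - 5)(k + 6) a_k. The right side vanishes at k = 5, so the series with the parity of 5 terminates at degree 5.
Standard normalization (P_n(1) = 1): leading coefficient (2n)!/(2^n (n!)^2) = 3628800/(32*14400) = 63/8, so a_5 = 63/8. Work downward with a_k = (k+1)(k+2) a_{k+2} / ((k - 5)(k + 6)):
  a_3 = (4)(5)(63/8) / ((3 - 5)(3 + 6)) = (315/2)/(-18) = -35/4
  a_1 = (2)(3)(-35/4) / ((1 - 5)(1 + 6)) = (-105/2)/(-28) = 15/8
Hence P_5(x) = 63 x^5/8 - 35 x^3/4 + 15 x/8.

P_5(x); series = 63 x^5/8 - 35 x^3/4 + 15 x/8


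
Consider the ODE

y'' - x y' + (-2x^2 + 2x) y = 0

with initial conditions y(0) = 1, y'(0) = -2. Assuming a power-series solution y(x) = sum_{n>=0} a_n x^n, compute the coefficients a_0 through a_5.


Ansatz: y(x) = sum_{n>=0} a_n x^n, so y'(x) = sum_{n>=1} n a_n x^(n-1) and y''(x) = sum_{n>=2} n(n-1) a_n x^(n-2).
Substitute into P(x) y'' + Q(x) y' + R(x) y = 0 with P(x) = 1, Q(x) = -x, R(x) = -2x^2 + 2x, and match powers of x.
Initial conditions: a_0 = 1, a_1 = -2.
Setting the coefficient of each power of x to zero and solving order by order (substituting the coefficients already found):
  x^0: 2 a_2 = 0  ->  a_2 = 0
  x^1: 6 a_3 - a_1 + 2 a_0 = 0  ->  6 a_3 = a_1 - 2 a_0 = -4  ->  a_3 = -2/3
  x^2: 12 a_4 - 2 a_2 + 2 a_1 - 2 a_0 = 0  ->  12 a_4 = 2 a_2 - 2 a_1 + 2 a_0 = 6  ->  a_4 = 1/2
  x^3: 20 a_5 - 3 a_3 + 2 a_2 - 2 a_1 = 0  ->  20 a_5 = 3 a_3 - 2 a_2 + 2 a_1 = -6  ->  a_5 = -3/10
Truncated series: y(x) = 1 - 2 x - (2/3) x^3 + (1/2) x^4 - (3/10) x^5 + O(x^6).

a_0 = 1; a_1 = -2; a_2 = 0; a_3 = -2/3; a_4 = 1/2; a_5 = -3/10


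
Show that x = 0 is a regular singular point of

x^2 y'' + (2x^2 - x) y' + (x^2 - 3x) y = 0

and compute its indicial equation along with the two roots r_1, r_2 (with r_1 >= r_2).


Divide by x^2 to reach normal form y'' + P_1(x) y' + P_2(x) y = 0 with P_1(x) = 2 - 1/x and P_2(x) = 1 - 3/x.
x = 0 is a singular point because the y'-coefficient 2 - 1/x has a pole at x = 0 and the y-coefficient 1 - 3/x has a pole at x = 0.
It is a regular singular point because x P_1(x) = p(x) = 2x - 1 and x^2 P_2(x) = q(x) = x^2 - 3x are polynomials, hence analytic at x = 0.
p(0) = -1,  q(0) = 0.
Indicial equation: r(r-1) + p(0) r + q(0) = 0, i.e. r^2 + (p(0) - 1) r + q(0) = 0, i.e. r^2 - 2 r = 0.
Discriminant: (-2)^2 - 4(0) = 4, so r = (2 ± 2)/2.
Solving: r_1 = 2, r_2 = 0.

indicial: r^2 - 2 r = 0; roots r_1 = 2, r_2 = 0


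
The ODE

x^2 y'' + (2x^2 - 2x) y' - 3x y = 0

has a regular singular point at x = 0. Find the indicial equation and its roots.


Divide by x^2 to reach normal form y'' + P_1(x) y' + P_2(x) y = 0 with P_1(x) = 2 - 2/x and P_2(x) = -3/x.
x = 0 is a singular point because the y'-coefficient 2 - 2/x has a pole at x = 0 and the y-coefficient -3/x has a pole at x = 0.
It is a regular singular point because x P_1(x) = p(x) = 2x - 2 and x^2 P_2(x) = q(x) = -3x are polynomials, hence analytic at x = 0.
p(0) = -2,  q(0) = 0.
Indicial equation: r(r-1) + p(0) r + q(0) = 0, i.e. r^2 + (p(0) - 1) r + q(0) = 0, i.e. r^2 - 3 r = 0.
Discriminant: (-3)^2 - 4(0) = 9, so r = (3 ± 3)/2.
Solving: r_1 = 3, r_2 = 0.

indicial: r^2 - 3 r = 0; roots r_1 = 3, r_2 = 0


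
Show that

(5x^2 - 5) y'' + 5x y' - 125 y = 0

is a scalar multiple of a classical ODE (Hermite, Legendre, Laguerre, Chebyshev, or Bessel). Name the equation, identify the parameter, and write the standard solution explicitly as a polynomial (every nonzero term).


All three coefficients share the factor -5; dividing through by -5 gives  (1 - x^2) y'' - x y' + 25 y = 0.
This matches the Chebyshev equation (1 - x^2) y'' - x y' + n^2 y = 0 (note the -x y' term, not -2x y') with n^2 = 25, so n = 5; the polynomial solution is T_5(x).
With y = sum_k a_k x^k, matching x^k gives (k+2)(k+1) a_{k+2} = (k^2 - n^2) a_k = (k - 5)(k + 5) a_k. The right side vanishes at k = 5, so the series with the parity of 5 terminates at degree 5.
Standard normalization: leading coefficient of T_n is 2^(n-1), so a_5 = 2^4 = 16. Work downward with a_k = (k+1)(k+2) a_{k+2} / ((k - 5)(k + 5)):
  a_3 = (4)(5)(16) / ((3 - 5)(3 + 5)) = 320/(-16) = -20
  a_1 = (2)(3)(-20) / ((1 - 5)(1 + 5)) = -120/(-24) = 5
Hence T_5(x) = 16 x^5 - 20 x^3 + 5 x.

T_5(x); series = 16 x^5 - 20 x^3 + 5 x


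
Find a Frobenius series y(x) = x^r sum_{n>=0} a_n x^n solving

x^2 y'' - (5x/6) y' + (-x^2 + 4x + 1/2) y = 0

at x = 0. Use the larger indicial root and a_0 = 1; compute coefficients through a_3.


Write in Frobenius form y'' + (p(x)/x) y' + (q(x)/x^2) y = 0:
  p(x) = -5/6,  q(x) = -x^2 + 4x + 1/2.
Indicial equation: r(r-1) + (-5/6) r + (1/2) = 0 -> roots r_1 = 3/2, r_2 = 1/3.
Take r = r_1 = 3/2. Let y(x) = x^r sum_{n>=0} a_n x^n with a_0 = 1.
Substitute y = x^r sum a_n x^n and match x^{r+n}. The recurrence is
  D(n) a_n + 4 a_{n-1} - 1 a_{n-2} = 0,  where D(n) = (r+n)(r+n-1) + (-5/6)(r+n) + (1/2).
  a_n = [-4 a_{n-1} + 1 a_{n-2}] / D(n).
Since the indicial polynomial factors as (r - r_1)(r - r_2), D(n) = (r_1 + n - r_1)(r_1 + n - r_2) = n(n + 7/6).
Evaluating step by step (a_0 = 1):
  n = 1: D(1) = 1(1 + 7/6) = 13/6; numerator = -4(1) = -4; a_1 = (-4)/(13/6) = -24/13
  n = 2: D(2) = 2(2 + 7/6) = 19/3; numerator = -4(-24/13) + 1(1) = 109/13; a_2 = (109/13)/(19/3) = 327/247
  n = 3: D(3) = 3(3 + 7/6) = 25/2; numerator = -4(327/247) + 1(-24/13) = -1764/247; a_3 = (-1764/247)/(25/2) = -3528/6175

r = 3/2; a_0 = 1; a_1 = -24/13; a_2 = 327/247; a_3 = -3528/6175


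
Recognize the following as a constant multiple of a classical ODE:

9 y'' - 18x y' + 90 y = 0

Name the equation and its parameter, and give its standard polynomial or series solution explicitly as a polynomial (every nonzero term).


All three coefficients share the factor 9; dividing through by 9 gives  y'' - 2x y' + 10 y = 0.
This matches the Hermite equation y'' - 2x y' + 2n y = 0 with 2n = 10, so n = 5; the polynomial solution is H_5(x).
With y = sum_k a_k x^k, matching x^k gives (k+2)(k+1) a_{k+2} = 2(k - n) a_k = 2(k - 5) a_k. The right side vanishes at k = 5, so the series with the parity of 5 terminates at degree 5.
Standard normalization: leading coefficient of H_n is 2^n, so a_5 = 2^5 = 32. Work downward with a_k = (k+1)(k+2) a_{k+2} / (2(k - n)):
  a_3 = (4)(5)(32) / (2(3 - 5)) = 640/(-4) = -160
  a_1 = (2)(3)(-160) / (2(1 - 5)) = -960/(-8) = 120
Hence H_5(x) = 32 x^5 - 160 x^3 + 120 x.

H_5(x); series = 32 x^5 - 160 x^3 + 120 x


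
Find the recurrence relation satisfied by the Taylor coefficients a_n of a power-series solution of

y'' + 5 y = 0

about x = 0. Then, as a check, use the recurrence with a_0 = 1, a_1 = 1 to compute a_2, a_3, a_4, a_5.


Substitute y = sum_n a_n x^n into y'' + (const) y = 0.
y''(x) = sum_{n>=0} (n+2)(n+1) a_{n+2} x^n.
The ODE becomes sum_n [(n+2)(n+1) a_{n+2} + 5 a_n] x^n = 0.
Setting each coefficient to zero gives the recurrence:
  (n+2)(n+1) a_{n+2} + 5 a_n = 0,
  a_{n+2} = -5 / ((n+1)(n+2)) a_n.

Check with a_0 = 1, a_1 = 1 (apply the recurrence for n = 0, 1, 2, 3): a_0 = 1, a_1 = 1, a_2 = -5/2, a_3 = -5/6, a_4 = 25/24, a_5 = 5/24.

a_{n+2} = -5/((n+1)(n+2)) * a_n; check: a_0 = 1, a_1 = 1, a_2 = -5/2, a_3 = -5/6, a_4 = 25/24, a_5 = 5/24


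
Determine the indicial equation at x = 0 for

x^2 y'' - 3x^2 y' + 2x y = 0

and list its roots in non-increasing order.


Divide by x^2 to reach normal form y'' + P_1(x) y' + P_2(x) y = 0 with P_1(x) = -3 and P_2(x) = 2/x.
x = 0 is a singular point because the y-coefficient 2/x has a pole at x = 0.
It is a regular singular point because x P_1(x) = p(x) = -3x and x^2 P_2(x) = q(x) = 2x are polynomials, hence analytic at x = 0.
p(0) = 0,  q(0) = 0.
Indicial equation: r(r-1) + p(0) r + q(0) = 0, i.e. r^2 + (p(0) - 1) r + q(0) = 0, i.e. r^2 - 1 r = 0.
Discriminant: (-1)^2 - 4(0) = 1, so r = (1 ± 1)/2.
Solving: r_1 = 1, r_2 = 0.

indicial: r^2 - 1 r = 0; roots r_1 = 1, r_2 = 0


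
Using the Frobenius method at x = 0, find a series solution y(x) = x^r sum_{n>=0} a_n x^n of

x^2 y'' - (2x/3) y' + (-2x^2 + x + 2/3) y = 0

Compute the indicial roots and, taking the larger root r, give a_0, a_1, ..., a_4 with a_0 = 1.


Write in Frobenius form y'' + (p(x)/x) y' + (q(x)/x^2) y = 0:
  p(x) = -2/3,  q(x) = -2x^2 + x + 2/3.
Indicial equation: r(r-1) + (-2/3) r + (2/3) = 0 -> roots r_1 = 1, r_2 = 2/3.
Take r = r_1 = 1. Let y(x) = x^r sum_{n>=0} a_n x^n with a_0 = 1.
Substitute y = x^r sum a_n x^n and match x^{r+n}. The recurrence is
  D(n) a_n + 1 a_{n-1} - 2 a_{n-2} = 0,  where D(n) = (r+n)(r+n-1) + (-2/3)(r+n) + (2/3).
  a_n = [-1 a_{n-1} + 2 a_{n-2}] / D(n).
Since the indicial polynomial factors as (r - r_1)(r - r_2), D(n) = (r_1 + n - r_1)(r_1 + n - r_2) = n(n + 1/3).
Evaluating step by step (a_0 = 1):
  n = 1: D(1) = 1(1 + 1/3) = 4/3; numerator = -1(1) = -1; a_1 = (-1)/(4/3) = -3/4
  n = 2: D(2) = 2(2 + 1/3) = 14/3; numerator = -1(-3/4) + 2(1) = 11/4; a_2 = (11/4)/(14/3) = 33/56
  n = 3: D(3) = 3(3 + 1/3) = 10; numerator = -1(33/56) + 2(-3/4) = -117/56; a_3 = (-117/56)/(10) = -117/560
  n = 4: D(4) = 4(4 + 1/3) = 52/3; numerator = -1(-117/560) + 2(33/56) = 111/80; a_4 = (111/80)/(52/3) = 333/4160

r = 1; a_0 = 1; a_1 = -3/4; a_2 = 33/56; a_3 = -117/560; a_4 = 333/4160


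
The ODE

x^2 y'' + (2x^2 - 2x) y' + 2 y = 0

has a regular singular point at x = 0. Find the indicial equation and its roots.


Divide by x^2 to reach normal form y'' + P_1(x) y' + P_2(x) y = 0 with P_1(x) = 2 - 2/x and P_2(x) = 2/x^2.
x = 0 is a singular point because the y'-coefficient 2 - 2/x has a pole at x = 0 and the y-coefficient 2/x^2 has a pole at x = 0.
It is a regular singular point because x P_1(x) = p(x) = 2x - 2 and x^2 P_2(x) = q(x) = 2 are polynomials, hence analytic at x = 0.
p(0) = -2,  q(0) = 2.
Indicial equation: r(r-1) + p(0) r + q(0) = 0, i.e. r^2 + (p(0) - 1) r + q(0) = 0, i.e. r^2 - 3 r + 2 = 0.
Discriminant: (-3)^2 - 4(2) = 1, so r = (3 ± 1)/2.
Solving: r_1 = 2, r_2 = 1.

indicial: r^2 - 3 r + 2 = 0; roots r_1 = 2, r_2 = 1


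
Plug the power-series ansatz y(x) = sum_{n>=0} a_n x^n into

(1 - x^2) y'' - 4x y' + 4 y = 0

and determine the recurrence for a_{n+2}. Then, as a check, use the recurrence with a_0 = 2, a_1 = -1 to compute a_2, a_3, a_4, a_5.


Substitute y = sum_n a_n x^n.
(1 - 1 x^2) y'' contributes (n+2)(n+1) a_{n+2} - n(n-1) a_n at x^n.
-4 x y'(x) contributes -4 n a_n at x^n.
4 y(x) contributes 4 a_n at x^n.
Matching x^n: (n+2)(n+1) a_{n+2} + (-n(n-1) - 4 n + 4) a_n = 0.
Thus a_{n+2} = (n(n-1) + 4 n - 4) / ((n+1)(n+2)) * a_n.

Check with a_0 = 2, a_1 = -1 (apply the recurrence for n = 0, 1, 2, 3): a_0 = 2, a_1 = -1, a_2 = -4, a_3 = 0, a_4 = -2, a_5 = 0.

a_(n+2) = (n(n-1) + 4 n - 4) / ((n+1)(n+2)) * a_n; check: a_0 = 2, a_1 = -1, a_2 = -4, a_3 = 0, a_4 = -2, a_5 = 0


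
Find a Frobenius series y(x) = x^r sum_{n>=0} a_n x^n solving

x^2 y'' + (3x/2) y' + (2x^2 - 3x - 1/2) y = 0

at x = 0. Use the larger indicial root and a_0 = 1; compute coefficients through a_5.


Write in Frobenius form y'' + (p(x)/x) y' + (q(x)/x^2) y = 0:
  p(x) = 3/2,  q(x) = 2x^2 - 3x - 1/2.
Indicial equation: r(r-1) + (3/2) r + (-1/2) = 0 -> roots r_1 = 1/2, r_2 = -1.
Take r = r_1 = 1/2. Let y(x) = x^r sum_{n>=0} a_n x^n with a_0 = 1.
Substitute y = x^r sum a_n x^n and match x^{r+n}. The recurrence is
  D(n) a_n - 3 a_{n-1} + 2 a_{n-2} = 0,  where D(n) = (r+n)(r+n-1) + (3/2)(r+n) + (-1/2).
  a_n = [3 a_{n-1} - 2 a_{n-2}] / D(n).
Since the indicial polynomial factors as (r - r_1)(r - r_2), D(n) = (r_1 + n - r_1)(r_1 + n - r_2) = n(n + 3/2).
Evaluating step by step (a_0 = 1):
  n = 1: D(1) = 1(1 + 3/2) = 5/2; numerator = 3(1) = 3; a_1 = (3)/(5/2) = 6/5
  n = 2: D(2) = 2(2 + 3/2) = 7; numerator = 3(6/5) - 2(1) = 8/5; a_2 = (8/5)/(7) = 8/35
  n = 3: D(3) = 3(3 + 3/2) = 27/2; numerator = 3(8/35) - 2(6/5) = -12/7; a_3 = (-12/7)/(27/2) = -8/63
  n = 4: D(4) = 4(4 + 3/2) = 22; numerator = 3(-8/63) - 2(8/35) = -88/105; a_4 = (-88/105)/(22) = -4/105
  n = 5: D(5) = 5(5 + 3/2) = 65/2; numerator = 3(-4/105) - 2(-8/63) = 44/315; a_5 = (44/315)/(65/2) = 88/20475

r = 1/2; a_0 = 1; a_1 = 6/5; a_2 = 8/35; a_3 = -8/63; a_4 = -4/105; a_5 = 88/20475


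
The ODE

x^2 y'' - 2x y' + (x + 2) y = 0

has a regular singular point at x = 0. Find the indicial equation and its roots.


Divide by x^2 to reach normal form y'' + P_1(x) y' + P_2(x) y = 0 with P_1(x) = -2/x and P_2(x) = 1/x + 2/x^2.
x = 0 is a singular point because the y'-coefficient -2/x has a pole at x = 0 and the y-coefficient 1/x + 2/x^2 has a pole at x = 0.
It is a regular singular point because x P_1(x) = p(x) = -2 and x^2 P_2(x) = q(x) = x + 2 are polynomials, hence analytic at x = 0.
p(0) = -2,  q(0) = 2.
Indicial equation: r(r-1) + p(0) r + q(0) = 0, i.e. r^2 + (p(0) - 1) r + q(0) = 0, i.e. r^2 - 3 r + 2 = 0.
Discriminant: (-3)^2 - 4(2) = 1, so r = (3 ± 1)/2.
Solving: r_1 = 2, r_2 = 1.

indicial: r^2 - 3 r + 2 = 0; roots r_1 = 2, r_2 = 1


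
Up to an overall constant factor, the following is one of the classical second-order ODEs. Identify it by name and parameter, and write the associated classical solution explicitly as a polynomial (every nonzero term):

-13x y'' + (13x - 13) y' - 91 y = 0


All three coefficients share the factor -13; dividing through by -13 gives  x y'' + (1 - x) y' + 7 y = 0.
This matches the Laguerre equation x y'' + (1 - x) y' + n y = 0 with n = 7; the polynomial solution is L_7(x).
With y = sum_k a_k x^k, matching x^k gives (k+1)k a_{k+1} + (k+1) a_{k+1} - k a_k + n a_k = 0, i.e. (k+1)^2 a_{k+1} = (k - n) a_k = (k - 7) a_k. The right side vanishes at k = 7, so the series terminates at degree 7.
Standard normalization L_n(0) = 1 gives a_0 = 1. Work upward with a_{k+1} = (k - 7) a_k / (k+1)^2:
  a_1 = (0 - 7)(1) / 1^2 = -7/1 = -7
  a_2 = (1 - 7)(-7) / 2^2 = 42/4 = 21/2
  a_3 = (2 - 7)(21/2) / 3^2 = (-105/2)/9 = -35/6
  a_4 = (3 - 7)(-35/6) / 4^2 = (70/3)/16 = 35/24
  a_5 = (4 - 7)(35/24) / 5^2 = (-35/8)/25 = -7/40
  a_6 = (5 - 7)(-7/40) / 6^2 = (7/20)/36 = 7/720
  a_7 = (6 - 7)(7/720) / 7^2 = (-7/720)/49 = -1/5040
Hence L_7(x) = -x^7/5040 + 7 x^6/720 - 7 x^5/40 + 35 x^4/24 - 35 x^3/6 + 21 x^2/2 - 7 x + 1.

L_7(x); series = -x^7/5040 + 7 x^6/720 - 7 x^5/40 + 35 x^4/24 - 35 x^3/6 + 21 x^2/2 - 7 x + 1


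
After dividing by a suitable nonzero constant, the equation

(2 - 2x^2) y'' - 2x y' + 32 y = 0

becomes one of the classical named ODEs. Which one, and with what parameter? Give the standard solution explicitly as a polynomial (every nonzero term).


All three coefficients share the factor 2; dividing through by 2 gives  (1 - x^2) y'' - x y' + 16 y = 0.
This matches the Chebyshev equation (1 - x^2) y'' - x y' + n^2 y = 0 (note the -x y' term, not -2x y') with n^2 = 16, so n = 4; the polynomial solution is T_4(x).
With y = sum_k a_k x^k, matching x^k gives (k+2)(k+1) a_{k+2} = (k^2 - n^2) a_k = (k - 4)(k + 4) a_k. The right side vanishes at k = 4, so the series with the parity of 4 terminates at degree 4.
Standard normalization: leading coefficient of T_n is 2^(n-1), so a_4 = 2^3 = 8. Work downward with a_k = (k+1)(k+2) a_{k+2} / ((k - 4)(k + 4)):
  a_2 = (3)(4)(8) / ((2 - 4)(2 + 4)) = 96/(-12) = -8
  a_0 = (1)(2)(-8) / ((0 - 4)(0 + 4)) = -16/(-16) = 1
Hence T_4(x) = 8 x^4 - 8 x^2 + 1.

T_4(x); series = 8 x^4 - 8 x^2 + 1


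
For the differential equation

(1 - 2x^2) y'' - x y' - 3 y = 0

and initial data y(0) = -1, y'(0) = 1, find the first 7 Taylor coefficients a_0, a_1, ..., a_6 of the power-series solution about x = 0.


Ansatz: y(x) = sum_{n>=0} a_n x^n, so y'(x) = sum_{n>=1} n a_n x^(n-1) and y''(x) = sum_{n>=2} n(n-1) a_n x^(n-2).
Substitute into P(x) y'' + Q(x) y' + R(x) y = 0 with P(x) = 1 - 2x^2, Q(x) = -x, R(x) = -3, and match powers of x.
Initial conditions: a_0 = -1, a_1 = 1.
Setting the coefficient of each power of x to zero and solving order by order (substituting the coefficients already found):
  x^0: 2 a_2 - 3 a_0 = 0  ->  2 a_2 = 3 a_0 = -3  ->  a_2 = -3/2
  x^1: 6 a_3 - 4 a_1 = 0  ->  6 a_3 = 4 a_1 = 4  ->  a_3 = 2/3
  x^2: 12 a_4 - 9 a_2 = 0  ->  12 a_4 = 9 a_2 = -27/2  ->  a_4 = -9/8
  x^3: 20 a_5 - 18 a_3 = 0  ->  20 a_5 = 18 a_3 = 12  ->  a_5 = 3/5
  x^4: 30 a_6 - 31 a_4 = 0  ->  30 a_6 = 31 a_4 = -279/8  ->  a_6 = -93/80
Truncated series: y(x) = -1 + x - (3/2) x^2 + (2/3) x^3 - (9/8) x^4 + (3/5) x^5 - (93/80) x^6 + O(x^7).

a_0 = -1; a_1 = 1; a_2 = -3/2; a_3 = 2/3; a_4 = -9/8; a_5 = 3/5; a_6 = -93/80


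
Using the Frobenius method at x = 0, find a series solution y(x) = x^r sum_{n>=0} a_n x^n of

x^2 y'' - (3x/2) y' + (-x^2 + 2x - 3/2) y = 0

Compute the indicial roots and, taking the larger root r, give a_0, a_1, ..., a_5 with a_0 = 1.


Write in Frobenius form y'' + (p(x)/x) y' + (q(x)/x^2) y = 0:
  p(x) = -3/2,  q(x) = -x^2 + 2x - 3/2.
Indicial equation: r(r-1) + (-3/2) r + (-3/2) = 0 -> roots r_1 = 3, r_2 = -1/2.
Take r = r_1 = 3. Let y(x) = x^r sum_{n>=0} a_n x^n with a_0 = 1.
Substitute y = x^r sum a_n x^n and match x^{r+n}. The recurrence is
  D(n) a_n + 2 a_{n-1} - 1 a_{n-2} = 0,  where D(n) = (r+n)(r+n-1) + (-3/2)(r+n) + (-3/2).
  a_n = [-2 a_{n-1} + 1 a_{n-2}] / D(n).
Since the indicial polynomial factors as (r - r_1)(r - r_2), D(n) = (r_1 + n - r_1)(r_1 + n - r_2) = n(n + 7/2).
Evaluating step by step (a_0 = 1):
  n = 1: D(1) = 1(1 + 7/2) = 9/2; numerator = -2(1) = -2; a_1 = (-2)/(9/2) = -4/9
  n = 2: D(2) = 2(2 + 7/2) = 11; numerator = -2(-4/9) + 1(1) = 17/9; a_2 = (17/9)/(11) = 17/99
  n = 3: D(3) = 3(3 + 7/2) = 39/2; numerator = -2(17/99) + 1(-4/9) = -26/33; a_3 = (-26/33)/(39/2) = -4/99
  n = 4: D(4) = 4(4 + 7/2) = 30; numerator = -2(-4/99) + 1(17/99) = 25/99; a_4 = (25/99)/(30) = 5/594
  n = 5: D(5) = 5(5 + 7/2) = 85/2; numerator = -2(5/594) + 1(-4/99) = -17/297; a_5 = (-17/297)/(85/2) = -2/1485

r = 3; a_0 = 1; a_1 = -4/9; a_2 = 17/99; a_3 = -4/99; a_4 = 5/594; a_5 = -2/1485
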